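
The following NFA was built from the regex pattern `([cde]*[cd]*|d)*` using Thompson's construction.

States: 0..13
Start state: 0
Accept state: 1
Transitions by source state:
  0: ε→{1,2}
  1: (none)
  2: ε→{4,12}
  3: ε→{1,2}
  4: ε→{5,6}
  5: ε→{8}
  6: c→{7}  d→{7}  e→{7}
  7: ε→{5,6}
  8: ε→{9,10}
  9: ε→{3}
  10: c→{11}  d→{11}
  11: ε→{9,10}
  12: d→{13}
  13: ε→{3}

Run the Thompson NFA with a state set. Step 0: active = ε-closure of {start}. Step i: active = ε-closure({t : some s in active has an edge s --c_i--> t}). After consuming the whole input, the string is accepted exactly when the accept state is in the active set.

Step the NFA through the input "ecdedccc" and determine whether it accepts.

S₀ = ε-closure({0}) = {0,1,2,3,4,5,6,8,9,10,12}
'e' @ 1: {1,2,3,4,5,6,7,8,9,10,12}  (accept∈set)
'c' @ 2: {1,2,3,4,5,6,7,8,9,10,11,12}  (accept∈set)
'd' @ 3: {1,2,3,4,5,6,7,8,9,10,11,12,13}  (accept∈set)
'e' @ 4: {1,2,3,4,5,6,7,8,9,10,12}  (accept∈set)
'd' @ 5: {1,2,3,4,5,6,7,8,9,10,11,12,13}  (accept∈set)
'c' @ 6: {1,2,3,4,5,6,7,8,9,10,11,12}  (accept∈set)
'c' @ 7: {1,2,3,4,5,6,7,8,9,10,11,12}  (accept∈set)
'c' @ 8: {1,2,3,4,5,6,7,8,9,10,11,12}  (accept∈set)
after full input: {1,2,3,4,5,6,7,8,9,10,11,12}  (accept=1 in)

Answer: ACCEPT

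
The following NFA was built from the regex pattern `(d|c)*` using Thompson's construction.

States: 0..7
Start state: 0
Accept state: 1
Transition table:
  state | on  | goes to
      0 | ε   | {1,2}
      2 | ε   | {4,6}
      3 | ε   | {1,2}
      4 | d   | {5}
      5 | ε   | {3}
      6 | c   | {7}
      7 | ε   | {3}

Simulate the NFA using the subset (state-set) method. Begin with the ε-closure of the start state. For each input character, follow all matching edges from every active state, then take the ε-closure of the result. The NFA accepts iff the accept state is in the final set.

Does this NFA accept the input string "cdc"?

initial (ε-close {0}): {0,1,2,4,6}
'c' @ 1: {1,2,3,4,6,7}  ✓accept
'd' @ 2: {1,2,3,4,5,6}  ✓accept
'c' @ 3: {1,2,3,4,6,7}  ✓accept
after full input: {1,2,3,4,6,7}  (accept=1 in)

Answer: ACCEPT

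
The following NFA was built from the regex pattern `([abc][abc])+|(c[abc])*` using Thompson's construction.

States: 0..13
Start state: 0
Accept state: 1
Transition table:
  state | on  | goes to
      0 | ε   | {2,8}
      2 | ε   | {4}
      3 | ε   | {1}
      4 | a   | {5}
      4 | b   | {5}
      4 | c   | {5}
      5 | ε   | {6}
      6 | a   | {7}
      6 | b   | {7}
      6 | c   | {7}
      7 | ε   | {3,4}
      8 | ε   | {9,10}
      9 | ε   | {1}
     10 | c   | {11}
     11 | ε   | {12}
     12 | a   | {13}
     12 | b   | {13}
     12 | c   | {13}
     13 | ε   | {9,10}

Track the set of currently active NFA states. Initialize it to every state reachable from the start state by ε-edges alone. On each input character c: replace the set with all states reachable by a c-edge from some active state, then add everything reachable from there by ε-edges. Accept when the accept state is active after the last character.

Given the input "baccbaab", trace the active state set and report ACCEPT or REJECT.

S₀ = ε-closure({0}) = {0,1,2,4,8,9,10}
'b' @ 1: {5,6}
'a' @ 2: {1,3,4,7}  ✓accept
'c' @ 3: {5,6}
'c' @ 4: {1,3,4,7}  ✓accept
'b' @ 5: {5,6}
'a' @ 6: {1,3,4,7}  ✓accept
'a' @ 7: {5,6}
'b' @ 8: {1,3,4,7}  ✓accept
final: {1,3,4,7}; accept 1 in set

Answer: ACCEPT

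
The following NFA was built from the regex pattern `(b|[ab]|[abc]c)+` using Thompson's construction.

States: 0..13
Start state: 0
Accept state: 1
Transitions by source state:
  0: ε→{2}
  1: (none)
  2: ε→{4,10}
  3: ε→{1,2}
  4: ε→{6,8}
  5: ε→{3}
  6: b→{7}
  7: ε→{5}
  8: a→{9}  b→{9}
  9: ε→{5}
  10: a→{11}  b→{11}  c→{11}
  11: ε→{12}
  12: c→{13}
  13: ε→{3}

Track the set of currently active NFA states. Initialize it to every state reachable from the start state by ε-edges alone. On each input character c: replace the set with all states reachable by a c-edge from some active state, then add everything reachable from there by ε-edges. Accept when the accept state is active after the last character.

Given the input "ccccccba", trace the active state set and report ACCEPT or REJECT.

start: ε-closure({0}) = {0,2,4,6,8,10}
'c' @ 1: {11,12}
'c' @ 2: {1,2,3,4,6,8,10,13}  [accepting]
'c' @ 3: {11,12}
'c' @ 4: {1,2,3,4,6,8,10,13}  [accepting]
'c' @ 5: {11,12}
'c' @ 6: {1,2,3,4,6,8,10,13}  [accepting]
'b' @ 7: {1,2,3,4,5,6,7,8,9,10,11,12}  [accepting]
'a' @ 8: {1,2,3,4,5,6,8,9,10,11,12}  [accepting]
after full input: {1,2,3,4,5,6,8,9,10,11,12}  (accept=1 in)

Answer: ACCEPT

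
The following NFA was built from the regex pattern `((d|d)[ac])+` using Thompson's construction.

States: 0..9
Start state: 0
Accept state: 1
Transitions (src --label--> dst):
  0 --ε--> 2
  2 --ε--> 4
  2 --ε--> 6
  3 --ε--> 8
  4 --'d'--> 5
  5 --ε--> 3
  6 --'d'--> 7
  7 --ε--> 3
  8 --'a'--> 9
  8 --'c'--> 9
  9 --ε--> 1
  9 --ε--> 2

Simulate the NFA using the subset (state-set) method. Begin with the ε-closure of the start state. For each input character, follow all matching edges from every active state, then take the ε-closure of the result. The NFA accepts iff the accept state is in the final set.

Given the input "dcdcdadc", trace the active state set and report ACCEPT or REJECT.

start: ε-closure({0}) = {0,2,4,6}
'd' @ 1: {3,5,7,8}
'c' @ 2: {1,2,4,6,9}  (accept∈set)
'd' @ 3: {3,5,7,8}
'c' @ 4: {1,2,4,6,9}  (accept∈set)
'd' @ 5: {3,5,7,8}
'a' @ 6: {1,2,4,6,9}  (accept∈set)
'd' @ 7: {3,5,7,8}
'c' @ 8: {1,2,4,6,9}  (accept∈set)
after full input: {1,2,4,6,9}  (accept=1 in)

Answer: ACCEPT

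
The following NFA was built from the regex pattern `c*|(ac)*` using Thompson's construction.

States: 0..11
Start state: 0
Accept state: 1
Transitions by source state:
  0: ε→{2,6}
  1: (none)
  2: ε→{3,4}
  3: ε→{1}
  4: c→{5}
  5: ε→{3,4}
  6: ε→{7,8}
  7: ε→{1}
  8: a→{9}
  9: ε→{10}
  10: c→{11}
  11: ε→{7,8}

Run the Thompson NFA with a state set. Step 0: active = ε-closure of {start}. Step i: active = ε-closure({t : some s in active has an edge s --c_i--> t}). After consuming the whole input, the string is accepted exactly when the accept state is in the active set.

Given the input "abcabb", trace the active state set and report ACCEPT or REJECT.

Answer: REJECT

Derivation:
S₀ = ε-closure({0}) = {0,1,2,3,4,6,7,8}
'a' @ 1: {9,10}
'b' @ 2: {}  — state set empty
rest 'cabb' ignored (set empty)
final: {}; accept 1 not in set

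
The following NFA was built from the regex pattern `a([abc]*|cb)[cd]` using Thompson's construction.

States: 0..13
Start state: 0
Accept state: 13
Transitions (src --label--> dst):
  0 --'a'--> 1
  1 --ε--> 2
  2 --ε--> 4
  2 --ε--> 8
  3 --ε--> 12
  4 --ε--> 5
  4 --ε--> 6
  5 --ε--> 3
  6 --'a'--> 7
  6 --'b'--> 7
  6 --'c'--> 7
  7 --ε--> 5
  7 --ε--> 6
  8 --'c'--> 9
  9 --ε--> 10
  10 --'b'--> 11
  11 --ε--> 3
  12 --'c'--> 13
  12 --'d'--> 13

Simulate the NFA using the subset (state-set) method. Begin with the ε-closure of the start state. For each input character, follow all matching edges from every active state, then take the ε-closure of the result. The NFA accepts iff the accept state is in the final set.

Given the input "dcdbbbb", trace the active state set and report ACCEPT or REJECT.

Answer: REJECT

Trace:
initial (ε-close {0}): {0}
'd' @ 1: {}  — state set empty
rest 'cdbbbb' ignored (set empty)
after full input: {}  (accept=13 not in)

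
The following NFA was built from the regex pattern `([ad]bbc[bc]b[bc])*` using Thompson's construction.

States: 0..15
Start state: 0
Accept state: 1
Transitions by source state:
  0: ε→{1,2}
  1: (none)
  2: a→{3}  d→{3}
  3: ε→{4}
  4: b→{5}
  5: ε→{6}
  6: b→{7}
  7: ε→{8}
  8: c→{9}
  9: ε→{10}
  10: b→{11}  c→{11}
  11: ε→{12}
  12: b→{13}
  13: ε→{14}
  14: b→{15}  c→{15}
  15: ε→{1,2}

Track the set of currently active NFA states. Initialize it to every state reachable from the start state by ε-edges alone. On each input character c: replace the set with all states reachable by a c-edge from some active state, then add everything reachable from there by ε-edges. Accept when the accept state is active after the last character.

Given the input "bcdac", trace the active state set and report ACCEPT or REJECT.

start: ε-closure({0}) = {0,1,2}
'b' @ 1: {}  — dead — no transitions
rest 'cdac' ignored (set empty)
end set {} — state 1 not in

Answer: REJECT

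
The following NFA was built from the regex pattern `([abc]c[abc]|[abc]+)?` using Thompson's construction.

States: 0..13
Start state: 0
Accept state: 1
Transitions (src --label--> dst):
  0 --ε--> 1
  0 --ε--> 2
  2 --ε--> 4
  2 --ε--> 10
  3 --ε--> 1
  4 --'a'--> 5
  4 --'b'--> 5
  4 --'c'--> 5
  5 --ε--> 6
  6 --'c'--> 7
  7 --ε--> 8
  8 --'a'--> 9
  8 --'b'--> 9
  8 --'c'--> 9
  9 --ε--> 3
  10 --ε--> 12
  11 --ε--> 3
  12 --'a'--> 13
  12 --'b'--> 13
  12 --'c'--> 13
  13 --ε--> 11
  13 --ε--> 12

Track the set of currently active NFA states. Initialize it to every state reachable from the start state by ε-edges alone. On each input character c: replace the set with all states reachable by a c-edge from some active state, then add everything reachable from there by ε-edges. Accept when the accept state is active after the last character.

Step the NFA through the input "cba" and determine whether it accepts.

Answer: ACCEPT

Trace:
initial (ε-close {0}): {0,1,2,4,10,12}
'c' @ 1: {1,3,5,6,11,12,13}  [accepting]
'b' @ 2: {1,3,11,12,13}  [accepting]
'a' @ 3: {1,3,11,12,13}  [accepting]
end set {1,3,11,12,13} — state 1 in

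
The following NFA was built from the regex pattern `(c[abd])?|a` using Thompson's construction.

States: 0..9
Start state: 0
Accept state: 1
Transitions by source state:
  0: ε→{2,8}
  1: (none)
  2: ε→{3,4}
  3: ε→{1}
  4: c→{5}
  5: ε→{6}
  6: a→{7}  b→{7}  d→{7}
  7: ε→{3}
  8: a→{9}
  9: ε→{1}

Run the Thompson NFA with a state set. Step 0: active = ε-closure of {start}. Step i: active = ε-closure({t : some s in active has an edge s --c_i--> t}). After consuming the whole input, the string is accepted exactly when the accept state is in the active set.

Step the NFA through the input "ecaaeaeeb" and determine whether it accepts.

start: ε-closure({0}) = {0,1,2,3,4,8}
'e' @ 1: {}  — no active states
rest 'caaeaeeb' ignored (set empty)
end set {} — state 1 not in

Answer: REJECT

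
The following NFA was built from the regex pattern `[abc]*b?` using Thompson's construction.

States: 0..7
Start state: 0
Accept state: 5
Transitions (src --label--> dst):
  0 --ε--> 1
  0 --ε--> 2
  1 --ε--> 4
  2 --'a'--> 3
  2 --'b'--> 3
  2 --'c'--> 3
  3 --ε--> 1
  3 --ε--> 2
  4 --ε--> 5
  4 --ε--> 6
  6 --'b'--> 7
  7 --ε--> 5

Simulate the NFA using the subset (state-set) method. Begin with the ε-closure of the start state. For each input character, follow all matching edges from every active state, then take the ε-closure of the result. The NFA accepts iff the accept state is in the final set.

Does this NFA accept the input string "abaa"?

Answer: ACCEPT

Steps:
S₀ = ε-closure({0}) = {0,1,2,4,5,6}
'a' @ 1: {1,2,3,4,5,6}  [accepting]
'b' @ 2: {1,2,3,4,5,6,7}  [accepting]
'a' @ 3: {1,2,3,4,5,6}  [accepting]
'a' @ 4: {1,2,3,4,5,6}  [accepting]
end set {1,2,3,4,5,6} — state 5 in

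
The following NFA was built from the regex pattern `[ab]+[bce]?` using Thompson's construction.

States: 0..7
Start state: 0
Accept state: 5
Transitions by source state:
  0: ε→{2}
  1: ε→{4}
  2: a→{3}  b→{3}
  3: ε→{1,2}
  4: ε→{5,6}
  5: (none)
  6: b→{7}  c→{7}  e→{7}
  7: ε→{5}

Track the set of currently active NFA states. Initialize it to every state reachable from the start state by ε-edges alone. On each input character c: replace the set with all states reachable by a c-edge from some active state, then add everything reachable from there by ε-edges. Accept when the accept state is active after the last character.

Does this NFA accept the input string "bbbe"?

S₀ = ε-closure({0}) = {0,2}
'b' @ 1: {1,2,3,4,5,6}  ✓accept
'b' @ 2: {1,2,3,4,5,6,7}  ✓accept
'b' @ 3: {1,2,3,4,5,6,7}  ✓accept
'e' @ 4: {5,7}  ✓accept
after full input: {5,7}  (accept=5 in)

Answer: ACCEPT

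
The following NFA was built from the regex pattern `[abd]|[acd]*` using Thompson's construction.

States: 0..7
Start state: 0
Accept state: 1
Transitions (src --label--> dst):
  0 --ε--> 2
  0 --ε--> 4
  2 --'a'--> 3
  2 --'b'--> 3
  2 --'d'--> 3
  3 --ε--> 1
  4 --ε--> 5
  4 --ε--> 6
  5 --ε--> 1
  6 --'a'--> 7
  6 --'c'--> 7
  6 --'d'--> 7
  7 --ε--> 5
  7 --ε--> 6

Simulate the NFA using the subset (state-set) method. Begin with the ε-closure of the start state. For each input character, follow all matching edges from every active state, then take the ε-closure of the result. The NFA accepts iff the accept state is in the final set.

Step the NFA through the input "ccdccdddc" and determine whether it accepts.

start: ε-closure({0}) = {0,1,2,4,5,6}
'c' @ 1: {1,5,6,7}  (accept∈set)
'c' @ 2: {1,5,6,7}  (accept∈set)
'd' @ 3: {1,5,6,7}  (accept∈set)
'c' @ 4: {1,5,6,7}  (accept∈set)
'c' @ 5: {1,5,6,7}  (accept∈set)
'd' @ 6: {1,5,6,7}  (accept∈set)
'd' @ 7: {1,5,6,7}  (accept∈set)
'd' @ 8: {1,5,6,7}  (accept∈set)
'c' @ 9: {1,5,6,7}  (accept∈set)
end set {1,5,6,7} — state 1 in

Answer: ACCEPT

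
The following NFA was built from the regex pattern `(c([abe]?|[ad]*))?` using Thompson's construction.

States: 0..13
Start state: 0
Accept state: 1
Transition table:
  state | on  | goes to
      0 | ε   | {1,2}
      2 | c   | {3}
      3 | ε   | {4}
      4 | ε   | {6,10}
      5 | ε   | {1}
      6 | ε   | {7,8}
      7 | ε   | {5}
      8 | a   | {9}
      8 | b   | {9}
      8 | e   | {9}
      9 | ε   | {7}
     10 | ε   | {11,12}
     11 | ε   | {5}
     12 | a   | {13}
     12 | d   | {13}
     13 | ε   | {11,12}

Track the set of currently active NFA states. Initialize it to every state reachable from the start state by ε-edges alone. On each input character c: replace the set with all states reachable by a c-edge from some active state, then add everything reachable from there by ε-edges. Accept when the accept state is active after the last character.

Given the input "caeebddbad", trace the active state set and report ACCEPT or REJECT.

Answer: REJECT

Derivation:
start: ε-closure({0}) = {0,1,2}
'c' @ 1: {1,3,4,5,6,7,8,10,11,12}  ✓accept
'a' @ 2: {1,5,7,9,11,12,13}  ✓accept
'e' @ 3: {}  — state set empty
rest 'ebddbad' ignored (set empty)
end set {} — state 1 not in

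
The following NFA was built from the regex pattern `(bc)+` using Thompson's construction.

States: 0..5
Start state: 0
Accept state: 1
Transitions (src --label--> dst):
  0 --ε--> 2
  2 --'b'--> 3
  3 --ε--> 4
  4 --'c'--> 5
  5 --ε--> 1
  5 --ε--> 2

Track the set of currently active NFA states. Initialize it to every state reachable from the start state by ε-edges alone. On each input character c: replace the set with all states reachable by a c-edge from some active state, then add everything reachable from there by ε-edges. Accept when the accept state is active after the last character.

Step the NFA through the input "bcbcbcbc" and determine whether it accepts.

Answer: ACCEPT

Steps:
start: ε-closure({0}) = {0,2}
'b' @ 1: {3,4}
'c' @ 2: {1,2,5}  [accepting]
'b' @ 3: {3,4}
'c' @ 4: {1,2,5}  [accepting]
'b' @ 5: {3,4}
'c' @ 6: {1,2,5}  [accepting]
'b' @ 7: {3,4}
'c' @ 8: {1,2,5}  [accepting]
after full input: {1,2,5}  (accept=1 in)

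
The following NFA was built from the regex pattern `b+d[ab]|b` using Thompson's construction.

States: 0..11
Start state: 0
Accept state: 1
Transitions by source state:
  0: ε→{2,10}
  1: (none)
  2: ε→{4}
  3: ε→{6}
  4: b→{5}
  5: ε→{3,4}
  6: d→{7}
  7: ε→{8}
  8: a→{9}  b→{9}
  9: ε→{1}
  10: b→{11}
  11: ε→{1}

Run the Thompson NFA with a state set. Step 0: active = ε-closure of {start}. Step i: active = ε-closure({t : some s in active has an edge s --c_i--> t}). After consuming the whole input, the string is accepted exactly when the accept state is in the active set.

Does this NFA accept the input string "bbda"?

Answer: ACCEPT

Trace:
S₀ = ε-closure({0}) = {0,2,4,10}
'b' @ 1: {1,3,4,5,6,11}  [accepting]
'b' @ 2: {3,4,5,6}
'd' @ 3: {7,8}
'a' @ 4: {1,9}  [accepting]
after full input: {1,9}  (accept=1 in)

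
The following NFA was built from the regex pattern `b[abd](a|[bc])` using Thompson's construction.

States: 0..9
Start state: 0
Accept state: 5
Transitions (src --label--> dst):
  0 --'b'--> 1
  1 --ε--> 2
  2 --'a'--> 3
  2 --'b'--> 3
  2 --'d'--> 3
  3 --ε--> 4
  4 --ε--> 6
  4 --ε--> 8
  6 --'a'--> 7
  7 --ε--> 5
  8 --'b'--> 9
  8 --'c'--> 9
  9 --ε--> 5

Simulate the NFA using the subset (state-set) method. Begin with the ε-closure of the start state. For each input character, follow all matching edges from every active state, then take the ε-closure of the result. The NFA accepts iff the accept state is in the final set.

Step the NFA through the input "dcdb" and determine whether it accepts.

initial (ε-close {0}): {0}
'd' @ 1: {}  — no active states
rest 'cdb' ignored (set empty)
after full input: {}  (accept=5 not in)

Answer: REJECT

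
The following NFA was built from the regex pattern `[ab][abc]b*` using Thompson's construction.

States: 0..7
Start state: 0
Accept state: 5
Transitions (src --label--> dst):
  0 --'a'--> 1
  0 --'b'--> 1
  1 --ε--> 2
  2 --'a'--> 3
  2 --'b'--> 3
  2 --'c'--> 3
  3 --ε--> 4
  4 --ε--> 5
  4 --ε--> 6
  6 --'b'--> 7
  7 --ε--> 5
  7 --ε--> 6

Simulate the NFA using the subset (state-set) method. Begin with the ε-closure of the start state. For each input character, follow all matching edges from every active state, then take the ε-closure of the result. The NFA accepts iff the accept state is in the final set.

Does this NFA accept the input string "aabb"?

Answer: ACCEPT

Steps:
S₀ = ε-closure({0}) = {0}
'a' @ 1: {1,2}
'a' @ 2: {3,4,5,6}  [accepting]
'b' @ 3: {5,6,7}  [accepting]
'b' @ 4: {5,6,7}  [accepting]
end set {5,6,7} — state 5 in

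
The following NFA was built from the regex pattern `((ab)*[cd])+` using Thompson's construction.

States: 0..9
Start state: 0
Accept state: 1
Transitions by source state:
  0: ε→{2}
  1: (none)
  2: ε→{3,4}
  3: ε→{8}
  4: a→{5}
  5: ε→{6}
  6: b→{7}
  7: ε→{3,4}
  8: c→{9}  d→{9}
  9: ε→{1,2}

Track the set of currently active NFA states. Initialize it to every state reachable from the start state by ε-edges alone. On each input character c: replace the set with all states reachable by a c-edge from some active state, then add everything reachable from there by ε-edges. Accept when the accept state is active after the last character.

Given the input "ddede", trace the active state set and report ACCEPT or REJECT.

start: ε-closure({0}) = {0,2,3,4,8}
'd' @ 1: {1,2,3,4,8,9}  ✓accept
'd' @ 2: {1,2,3,4,8,9}  ✓accept
'e' @ 3: {}  — state set empty
rest 'de' ignored (set empty)
end set {} — state 1 not in

Answer: REJECT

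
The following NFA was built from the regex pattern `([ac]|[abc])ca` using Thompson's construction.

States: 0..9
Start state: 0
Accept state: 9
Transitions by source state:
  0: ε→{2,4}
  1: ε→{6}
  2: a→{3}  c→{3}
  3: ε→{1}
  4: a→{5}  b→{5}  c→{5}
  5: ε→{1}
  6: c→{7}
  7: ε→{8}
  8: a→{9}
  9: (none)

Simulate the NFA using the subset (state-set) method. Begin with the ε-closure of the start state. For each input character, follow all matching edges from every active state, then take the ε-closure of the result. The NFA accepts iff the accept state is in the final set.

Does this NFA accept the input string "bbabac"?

S₀ = ε-closure({0}) = {0,2,4}
'b' @ 1: {1,5,6}
'b' @ 2: {}  — no active states
rest 'abac' ignored (set empty)
end set {} — state 9 not in

Answer: REJECT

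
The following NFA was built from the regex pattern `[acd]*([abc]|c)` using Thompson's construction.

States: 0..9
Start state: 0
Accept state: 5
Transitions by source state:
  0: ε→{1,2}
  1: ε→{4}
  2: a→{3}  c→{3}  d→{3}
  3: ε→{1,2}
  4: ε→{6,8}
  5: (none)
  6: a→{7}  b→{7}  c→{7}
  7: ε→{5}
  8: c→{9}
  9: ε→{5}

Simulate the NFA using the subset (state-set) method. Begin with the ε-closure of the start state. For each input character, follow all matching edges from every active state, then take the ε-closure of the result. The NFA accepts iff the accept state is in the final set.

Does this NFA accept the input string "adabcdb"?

Answer: REJECT

Derivation:
start: ε-closure({0}) = {0,1,2,4,6,8}
'a' @ 1: {1,2,3,4,5,6,7,8}  [accepting]
'd' @ 2: {1,2,3,4,6,8}
'a' @ 3: {1,2,3,4,5,6,7,8}  [accepting]
'b' @ 4: {5,7}  [accepting]
'c' @ 5: {}  — state set empty
rest 'db' ignored (set empty)
end set {} — state 5 not in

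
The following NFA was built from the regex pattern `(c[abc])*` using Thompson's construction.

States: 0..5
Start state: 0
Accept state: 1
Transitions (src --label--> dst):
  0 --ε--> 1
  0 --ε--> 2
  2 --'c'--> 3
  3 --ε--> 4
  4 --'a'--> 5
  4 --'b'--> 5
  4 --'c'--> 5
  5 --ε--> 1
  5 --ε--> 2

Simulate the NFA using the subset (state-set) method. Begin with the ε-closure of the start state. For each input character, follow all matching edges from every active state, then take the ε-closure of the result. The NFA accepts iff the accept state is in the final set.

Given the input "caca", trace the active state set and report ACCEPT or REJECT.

S₀ = ε-closure({0}) = {0,1,2}
'c' @ 1: {3,4}
'a' @ 2: {1,2,5}  [accepting]
'c' @ 3: {3,4}
'a' @ 4: {1,2,5}  [accepting]
end set {1,2,5} — state 1 in

Answer: ACCEPT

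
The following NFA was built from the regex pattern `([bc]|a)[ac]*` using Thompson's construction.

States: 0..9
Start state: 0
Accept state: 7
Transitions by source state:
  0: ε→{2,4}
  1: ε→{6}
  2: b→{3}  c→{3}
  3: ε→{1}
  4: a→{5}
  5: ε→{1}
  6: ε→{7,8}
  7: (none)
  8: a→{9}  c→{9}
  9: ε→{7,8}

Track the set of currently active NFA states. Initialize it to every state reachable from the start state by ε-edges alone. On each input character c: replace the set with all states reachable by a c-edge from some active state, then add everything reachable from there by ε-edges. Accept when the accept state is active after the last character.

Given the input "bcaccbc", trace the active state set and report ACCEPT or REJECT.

initial (ε-close {0}): {0,2,4}
'b' @ 1: {1,3,6,7,8}  (accept∈set)
'c' @ 2: {7,8,9}  (accept∈set)
'a' @ 3: {7,8,9}  (accept∈set)
'c' @ 4: {7,8,9}  (accept∈set)
'c' @ 5: {7,8,9}  (accept∈set)
'b' @ 6: {}  — state set empty
rest 'c' ignored (set empty)
final: {}; accept 7 not in set

Answer: REJECT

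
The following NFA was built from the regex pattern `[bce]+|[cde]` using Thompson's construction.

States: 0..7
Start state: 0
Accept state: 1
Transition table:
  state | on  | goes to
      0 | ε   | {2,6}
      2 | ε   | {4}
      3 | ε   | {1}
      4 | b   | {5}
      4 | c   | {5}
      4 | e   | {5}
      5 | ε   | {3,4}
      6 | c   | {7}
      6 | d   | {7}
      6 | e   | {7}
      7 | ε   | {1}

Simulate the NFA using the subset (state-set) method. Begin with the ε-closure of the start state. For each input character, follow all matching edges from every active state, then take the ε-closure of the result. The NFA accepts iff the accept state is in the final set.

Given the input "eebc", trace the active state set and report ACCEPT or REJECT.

Answer: ACCEPT

Derivation:
start: ε-closure({0}) = {0,2,4,6}
'e' @ 1: {1,3,4,5,7}  (accept∈set)
'e' @ 2: {1,3,4,5}  (accept∈set)
'b' @ 3: {1,3,4,5}  (accept∈set)
'c' @ 4: {1,3,4,5}  (accept∈set)
after full input: {1,3,4,5}  (accept=1 in)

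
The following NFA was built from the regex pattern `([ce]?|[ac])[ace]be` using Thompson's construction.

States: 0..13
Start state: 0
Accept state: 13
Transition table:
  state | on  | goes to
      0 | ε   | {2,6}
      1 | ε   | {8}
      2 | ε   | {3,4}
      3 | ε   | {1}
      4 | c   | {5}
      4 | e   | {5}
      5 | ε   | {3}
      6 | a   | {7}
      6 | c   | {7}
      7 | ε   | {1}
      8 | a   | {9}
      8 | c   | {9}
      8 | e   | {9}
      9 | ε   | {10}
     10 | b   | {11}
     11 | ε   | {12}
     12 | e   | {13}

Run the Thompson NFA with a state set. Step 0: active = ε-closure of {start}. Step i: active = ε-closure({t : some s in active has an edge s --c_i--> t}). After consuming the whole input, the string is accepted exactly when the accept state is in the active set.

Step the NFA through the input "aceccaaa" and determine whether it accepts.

Answer: REJECT

Steps:
initial (ε-close {0}): {0,1,2,3,4,6,8}
'a' @ 1: {1,7,8,9,10}
'c' @ 2: {9,10}
'e' @ 3: {}  — state set empty
rest 'ccaaa' ignored (set empty)
after full input: {}  (accept=13 not in)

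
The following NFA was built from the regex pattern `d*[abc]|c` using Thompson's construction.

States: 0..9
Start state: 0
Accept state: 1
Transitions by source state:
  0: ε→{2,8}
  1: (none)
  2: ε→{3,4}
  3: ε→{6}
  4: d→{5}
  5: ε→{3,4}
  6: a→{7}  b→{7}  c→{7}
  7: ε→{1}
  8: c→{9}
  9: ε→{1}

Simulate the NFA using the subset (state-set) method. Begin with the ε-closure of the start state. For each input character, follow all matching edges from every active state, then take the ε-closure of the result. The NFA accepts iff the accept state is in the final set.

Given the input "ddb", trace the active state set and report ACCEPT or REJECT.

Answer: ACCEPT

Trace:
S₀ = ε-closure({0}) = {0,2,3,4,6,8}
'd' @ 1: {3,4,5,6}
'd' @ 2: {3,4,5,6}
'b' @ 3: {1,7}  ✓accept
after full input: {1,7}  (accept=1 in)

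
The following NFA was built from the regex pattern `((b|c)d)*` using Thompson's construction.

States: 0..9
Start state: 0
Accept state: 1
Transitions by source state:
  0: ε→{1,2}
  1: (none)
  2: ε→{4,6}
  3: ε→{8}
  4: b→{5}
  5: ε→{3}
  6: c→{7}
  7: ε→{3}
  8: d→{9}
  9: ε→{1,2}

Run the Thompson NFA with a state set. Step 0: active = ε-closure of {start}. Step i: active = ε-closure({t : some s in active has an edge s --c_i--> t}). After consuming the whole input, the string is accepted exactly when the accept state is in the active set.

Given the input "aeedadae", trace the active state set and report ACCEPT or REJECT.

Answer: REJECT

Steps:
S₀ = ε-closure({0}) = {0,1,2,4,6}
'a' @ 1: {}  — dead — no transitions
rest 'eedadae' ignored (set empty)
final: {}; accept 1 not in set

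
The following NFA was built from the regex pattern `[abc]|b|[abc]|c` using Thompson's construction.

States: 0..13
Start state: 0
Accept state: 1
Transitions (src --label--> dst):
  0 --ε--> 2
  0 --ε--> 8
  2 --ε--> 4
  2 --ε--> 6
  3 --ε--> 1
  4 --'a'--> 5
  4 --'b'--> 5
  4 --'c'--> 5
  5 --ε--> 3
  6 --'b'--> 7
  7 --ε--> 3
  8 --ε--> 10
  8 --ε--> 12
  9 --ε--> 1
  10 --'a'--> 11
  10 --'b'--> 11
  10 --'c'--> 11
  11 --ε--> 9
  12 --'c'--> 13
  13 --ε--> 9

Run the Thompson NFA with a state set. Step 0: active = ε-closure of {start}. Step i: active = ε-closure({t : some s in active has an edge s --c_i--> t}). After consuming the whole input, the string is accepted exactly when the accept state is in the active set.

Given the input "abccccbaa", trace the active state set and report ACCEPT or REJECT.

Answer: REJECT

Derivation:
S₀ = ε-closure({0}) = {0,2,4,6,8,10,12}
'a' @ 1: {1,3,5,9,11}  (accept∈set)
'b' @ 2: {}  — no active states
rest 'ccccbaa' ignored (set empty)
after full input: {}  (accept=1 not in)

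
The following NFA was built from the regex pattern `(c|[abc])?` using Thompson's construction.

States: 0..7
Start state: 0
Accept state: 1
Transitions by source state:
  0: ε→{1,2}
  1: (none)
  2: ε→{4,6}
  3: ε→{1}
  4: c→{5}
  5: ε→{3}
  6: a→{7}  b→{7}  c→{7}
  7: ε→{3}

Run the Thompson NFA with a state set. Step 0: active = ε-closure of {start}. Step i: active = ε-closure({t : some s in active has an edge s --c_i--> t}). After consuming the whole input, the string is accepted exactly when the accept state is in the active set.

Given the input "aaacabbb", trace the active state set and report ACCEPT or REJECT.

Answer: REJECT

Trace:
start: ε-closure({0}) = {0,1,2,4,6}
'a' @ 1: {1,3,7}  ✓accept
'a' @ 2: {}  — dead — no transitions
rest 'acabbb' ignored (set empty)
end set {} — state 1 not in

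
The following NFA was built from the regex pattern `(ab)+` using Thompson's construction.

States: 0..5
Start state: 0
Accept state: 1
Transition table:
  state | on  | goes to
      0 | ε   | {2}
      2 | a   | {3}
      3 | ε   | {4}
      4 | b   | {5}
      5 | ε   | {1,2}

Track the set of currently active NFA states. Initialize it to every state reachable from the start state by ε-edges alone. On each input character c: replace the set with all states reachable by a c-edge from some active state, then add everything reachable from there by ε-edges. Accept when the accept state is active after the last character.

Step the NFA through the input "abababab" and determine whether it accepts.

initial (ε-close {0}): {0,2}
'a' @ 1: {3,4}
'b' @ 2: {1,2,5}  (accept∈set)
'a' @ 3: {3,4}
'b' @ 4: {1,2,5}  (accept∈set)
'a' @ 5: {3,4}
'b' @ 6: {1,2,5}  (accept∈set)
'a' @ 7: {3,4}
'b' @ 8: {1,2,5}  (accept∈set)
after full input: {1,2,5}  (accept=1 in)

Answer: ACCEPT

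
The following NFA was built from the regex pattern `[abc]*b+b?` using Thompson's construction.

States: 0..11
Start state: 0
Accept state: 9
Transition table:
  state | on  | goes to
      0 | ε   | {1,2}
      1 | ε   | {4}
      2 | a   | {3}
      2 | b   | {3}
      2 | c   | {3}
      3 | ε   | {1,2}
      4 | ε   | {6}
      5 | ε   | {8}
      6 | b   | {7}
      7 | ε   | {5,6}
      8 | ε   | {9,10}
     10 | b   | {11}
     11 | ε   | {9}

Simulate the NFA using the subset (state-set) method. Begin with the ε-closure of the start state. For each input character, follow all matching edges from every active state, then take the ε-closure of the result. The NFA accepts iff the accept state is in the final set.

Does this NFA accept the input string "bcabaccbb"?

Answer: ACCEPT

Derivation:
start: ε-closure({0}) = {0,1,2,4,6}
'b' @ 1: {1,2,3,4,5,6,7,8,9,10}  ✓accept
'c' @ 2: {1,2,3,4,6}
'a' @ 3: {1,2,3,4,6}
'b' @ 4: {1,2,3,4,5,6,7,8,9,10}  ✓accept
'a' @ 5: {1,2,3,4,6}
'c' @ 6: {1,2,3,4,6}
'c' @ 7: {1,2,3,4,6}
'b' @ 8: {1,2,3,4,5,6,7,8,9,10}  ✓accept
'b' @ 9: {1,2,3,4,5,6,7,8,9,10,11}  ✓accept
after full input: {1,2,3,4,5,6,7,8,9,10,11}  (accept=9 in)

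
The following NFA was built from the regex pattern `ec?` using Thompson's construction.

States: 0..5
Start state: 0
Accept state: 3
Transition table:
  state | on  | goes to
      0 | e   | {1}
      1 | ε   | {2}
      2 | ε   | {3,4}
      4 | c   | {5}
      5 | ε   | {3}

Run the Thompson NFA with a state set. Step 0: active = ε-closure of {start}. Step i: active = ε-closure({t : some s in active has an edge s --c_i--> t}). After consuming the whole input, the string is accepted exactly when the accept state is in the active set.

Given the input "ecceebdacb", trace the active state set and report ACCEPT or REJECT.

Answer: REJECT

Trace:
start: ε-closure({0}) = {0}
'e' @ 1: {1,2,3,4}  ✓accept
'c' @ 2: {3,5}  ✓accept
'c' @ 3: {}  — no active states
rest 'eebdacb' ignored (set empty)
after full input: {}  (accept=3 not in)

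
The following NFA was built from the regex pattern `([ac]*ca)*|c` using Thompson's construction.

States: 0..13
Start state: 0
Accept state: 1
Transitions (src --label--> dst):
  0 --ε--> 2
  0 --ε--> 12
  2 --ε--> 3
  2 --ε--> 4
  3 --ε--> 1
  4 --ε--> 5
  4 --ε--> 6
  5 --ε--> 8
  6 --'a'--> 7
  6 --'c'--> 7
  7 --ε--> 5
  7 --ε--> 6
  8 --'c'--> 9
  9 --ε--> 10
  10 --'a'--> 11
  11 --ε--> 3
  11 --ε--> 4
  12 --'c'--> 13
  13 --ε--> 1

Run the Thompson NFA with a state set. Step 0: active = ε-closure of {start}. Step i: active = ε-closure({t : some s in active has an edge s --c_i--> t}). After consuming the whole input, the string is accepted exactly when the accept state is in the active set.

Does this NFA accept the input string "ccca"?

initial (ε-close {0}): {0,1,2,3,4,5,6,8,12}
'c' @ 1: {1,5,6,7,8,9,10,13}  [accepting]
'c' @ 2: {5,6,7,8,9,10}
'c' @ 3: {5,6,7,8,9,10}
'a' @ 4: {1,3,4,5,6,7,8,11}  [accepting]
end set {1,3,4,5,6,7,8,11} — state 1 in

Answer: ACCEPT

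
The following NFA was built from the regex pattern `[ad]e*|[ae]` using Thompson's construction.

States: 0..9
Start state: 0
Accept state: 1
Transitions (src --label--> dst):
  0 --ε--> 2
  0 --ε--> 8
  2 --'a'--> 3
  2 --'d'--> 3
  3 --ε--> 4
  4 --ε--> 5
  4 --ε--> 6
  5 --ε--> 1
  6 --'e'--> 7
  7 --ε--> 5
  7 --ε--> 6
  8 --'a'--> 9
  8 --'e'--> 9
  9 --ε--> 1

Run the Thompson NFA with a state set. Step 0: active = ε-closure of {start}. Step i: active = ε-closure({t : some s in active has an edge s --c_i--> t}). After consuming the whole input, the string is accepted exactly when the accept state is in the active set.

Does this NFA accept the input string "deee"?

S₀ = ε-closure({0}) = {0,2,8}
'd' @ 1: {1,3,4,5,6}  ✓accept
'e' @ 2: {1,5,6,7}  ✓accept
'e' @ 3: {1,5,6,7}  ✓accept
'e' @ 4: {1,5,6,7}  ✓accept
end set {1,5,6,7} — state 1 in

Answer: ACCEPT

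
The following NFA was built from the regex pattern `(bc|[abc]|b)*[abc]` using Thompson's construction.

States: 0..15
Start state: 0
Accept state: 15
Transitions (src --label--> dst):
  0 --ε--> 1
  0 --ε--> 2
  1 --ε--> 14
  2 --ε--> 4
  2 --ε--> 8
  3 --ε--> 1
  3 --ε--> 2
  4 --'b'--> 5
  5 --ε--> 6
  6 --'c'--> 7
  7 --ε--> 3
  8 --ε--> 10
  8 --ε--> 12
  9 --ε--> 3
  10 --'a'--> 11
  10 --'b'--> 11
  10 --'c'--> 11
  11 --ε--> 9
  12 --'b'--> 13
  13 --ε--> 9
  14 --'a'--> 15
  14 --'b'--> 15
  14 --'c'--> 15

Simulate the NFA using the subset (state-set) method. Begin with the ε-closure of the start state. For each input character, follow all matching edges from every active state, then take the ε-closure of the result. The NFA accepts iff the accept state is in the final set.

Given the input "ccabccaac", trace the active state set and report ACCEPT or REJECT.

start: ε-closure({0}) = {0,1,2,4,8,10,12,14}
'c' @ 1: {1,2,3,4,8,9,10,11,12,14,15}  ✓accept
'c' @ 2: {1,2,3,4,8,9,10,11,12,14,15}  ✓accept
'a' @ 3: {1,2,3,4,8,9,10,11,12,14,15}  ✓accept
'b' @ 4: {1,2,3,4,5,6,8,9,10,11,12,13,14,15}  ✓accept
'c' @ 5: {1,2,3,4,7,8,9,10,11,12,14,15}  ✓accept
'c' @ 6: {1,2,3,4,8,9,10,11,12,14,15}  ✓accept
'a' @ 7: {1,2,3,4,8,9,10,11,12,14,15}  ✓accept
'a' @ 8: {1,2,3,4,8,9,10,11,12,14,15}  ✓accept
'c' @ 9: {1,2,3,4,8,9,10,11,12,14,15}  ✓accept
after full input: {1,2,3,4,8,9,10,11,12,14,15}  (accept=15 in)

Answer: ACCEPT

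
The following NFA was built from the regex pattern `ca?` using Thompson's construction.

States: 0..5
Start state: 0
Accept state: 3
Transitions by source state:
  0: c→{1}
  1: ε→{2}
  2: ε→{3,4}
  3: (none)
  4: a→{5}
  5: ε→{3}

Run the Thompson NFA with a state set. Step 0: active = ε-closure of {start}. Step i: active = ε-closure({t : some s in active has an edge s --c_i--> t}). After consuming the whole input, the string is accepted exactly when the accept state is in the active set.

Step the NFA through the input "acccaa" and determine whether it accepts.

Answer: REJECT

Trace:
initial (ε-close {0}): {0}
'a' @ 1: {}  — no active states
rest 'cccaa' ignored (set empty)
after full input: {}  (accept=3 not in)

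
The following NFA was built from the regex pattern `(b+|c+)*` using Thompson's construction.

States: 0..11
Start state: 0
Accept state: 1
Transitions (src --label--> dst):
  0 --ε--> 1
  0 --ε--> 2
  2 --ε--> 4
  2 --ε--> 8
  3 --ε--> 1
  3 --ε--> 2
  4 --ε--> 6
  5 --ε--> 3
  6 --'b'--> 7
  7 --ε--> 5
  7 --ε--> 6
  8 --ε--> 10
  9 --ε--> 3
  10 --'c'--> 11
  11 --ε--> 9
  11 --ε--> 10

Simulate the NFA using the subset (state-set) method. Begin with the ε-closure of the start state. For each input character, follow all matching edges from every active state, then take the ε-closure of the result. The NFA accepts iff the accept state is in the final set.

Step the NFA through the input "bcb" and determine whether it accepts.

start: ε-closure({0}) = {0,1,2,4,6,8,10}
'b' @ 1: {1,2,3,4,5,6,7,8,10}  [accepting]
'c' @ 2: {1,2,3,4,6,8,9,10,11}  [accepting]
'b' @ 3: {1,2,3,4,5,6,7,8,10}  [accepting]
after full input: {1,2,3,4,5,6,7,8,10}  (accept=1 in)

Answer: ACCEPT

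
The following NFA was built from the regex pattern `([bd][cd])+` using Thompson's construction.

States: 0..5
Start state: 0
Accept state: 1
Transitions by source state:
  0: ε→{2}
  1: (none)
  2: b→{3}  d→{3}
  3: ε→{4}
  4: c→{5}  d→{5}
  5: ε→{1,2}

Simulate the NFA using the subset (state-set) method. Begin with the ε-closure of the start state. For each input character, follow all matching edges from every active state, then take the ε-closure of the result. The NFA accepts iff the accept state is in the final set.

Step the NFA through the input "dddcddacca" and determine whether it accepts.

start: ε-closure({0}) = {0,2}
'd' @ 1: {3,4}
'd' @ 2: {1,2,5}  [accepting]
'd' @ 3: {3,4}
'c' @ 4: {1,2,5}  [accepting]
'd' @ 5: {3,4}
'd' @ 6: {1,2,5}  [accepting]
'a' @ 7: {}  — state set empty
rest 'cca' ignored (set empty)
after full input: {}  (accept=1 not in)

Answer: REJECT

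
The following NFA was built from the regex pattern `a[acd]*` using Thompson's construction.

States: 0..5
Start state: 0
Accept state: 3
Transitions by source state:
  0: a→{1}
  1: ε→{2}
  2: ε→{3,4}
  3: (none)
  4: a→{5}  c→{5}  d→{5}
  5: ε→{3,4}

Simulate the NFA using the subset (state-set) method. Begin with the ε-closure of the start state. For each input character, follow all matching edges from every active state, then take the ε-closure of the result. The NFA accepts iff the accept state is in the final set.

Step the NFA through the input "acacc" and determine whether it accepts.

Answer: ACCEPT

Steps:
start: ε-closure({0}) = {0}
'a' @ 1: {1,2,3,4}  (accept∈set)
'c' @ 2: {3,4,5}  (accept∈set)
'a' @ 3: {3,4,5}  (accept∈set)
'c' @ 4: {3,4,5}  (accept∈set)
'c' @ 5: {3,4,5}  (accept∈set)
end set {3,4,5} — state 3 in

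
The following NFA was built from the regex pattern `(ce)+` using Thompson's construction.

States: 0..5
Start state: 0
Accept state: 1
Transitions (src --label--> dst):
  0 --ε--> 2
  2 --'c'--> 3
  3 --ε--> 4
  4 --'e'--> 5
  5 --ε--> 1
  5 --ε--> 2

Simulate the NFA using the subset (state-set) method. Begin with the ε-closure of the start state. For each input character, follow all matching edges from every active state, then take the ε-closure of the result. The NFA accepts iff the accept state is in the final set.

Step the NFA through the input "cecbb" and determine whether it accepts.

S₀ = ε-closure({0}) = {0,2}
'c' @ 1: {3,4}
'e' @ 2: {1,2,5}  ✓accept
'c' @ 3: {3,4}
'b' @ 4: {}  — state set empty
rest 'b' ignored (set empty)
after full input: {}  (accept=1 not in)

Answer: REJECT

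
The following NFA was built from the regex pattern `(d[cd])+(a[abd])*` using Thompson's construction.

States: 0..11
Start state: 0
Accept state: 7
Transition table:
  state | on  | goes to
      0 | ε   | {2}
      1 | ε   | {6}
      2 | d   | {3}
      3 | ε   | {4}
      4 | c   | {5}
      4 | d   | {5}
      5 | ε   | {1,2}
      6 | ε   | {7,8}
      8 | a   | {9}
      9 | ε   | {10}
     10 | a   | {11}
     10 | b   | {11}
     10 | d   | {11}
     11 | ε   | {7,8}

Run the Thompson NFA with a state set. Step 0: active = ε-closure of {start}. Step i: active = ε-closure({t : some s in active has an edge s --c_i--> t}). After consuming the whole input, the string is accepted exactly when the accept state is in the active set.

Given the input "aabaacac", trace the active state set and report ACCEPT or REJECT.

Answer: REJECT

Steps:
start: ε-closure({0}) = {0,2}
'a' @ 1: {}  — no active states
rest 'abaacac' ignored (set empty)
after full input: {}  (accept=7 not in)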